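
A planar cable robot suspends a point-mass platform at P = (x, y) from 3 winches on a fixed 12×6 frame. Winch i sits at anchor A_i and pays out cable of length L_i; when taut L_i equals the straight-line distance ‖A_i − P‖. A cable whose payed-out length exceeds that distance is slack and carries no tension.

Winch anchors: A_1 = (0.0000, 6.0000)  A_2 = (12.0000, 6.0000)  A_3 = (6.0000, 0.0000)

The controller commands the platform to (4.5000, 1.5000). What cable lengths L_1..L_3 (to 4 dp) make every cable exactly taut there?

(6.3640, 8.7464, 2.1213)

L_1: Δ = A_1−P = (-4.5000, 4.5000) → ‖Δ‖ = √40.5000 = 6.3640
L_2: Δ = A_2−P = (7.5000, 4.5000) → ‖Δ‖ = √76.5000 = 8.7464
L_3: Δ = A_3−P = (1.5000, -1.5000) → ‖Δ‖ = √4.5000 = 2.1213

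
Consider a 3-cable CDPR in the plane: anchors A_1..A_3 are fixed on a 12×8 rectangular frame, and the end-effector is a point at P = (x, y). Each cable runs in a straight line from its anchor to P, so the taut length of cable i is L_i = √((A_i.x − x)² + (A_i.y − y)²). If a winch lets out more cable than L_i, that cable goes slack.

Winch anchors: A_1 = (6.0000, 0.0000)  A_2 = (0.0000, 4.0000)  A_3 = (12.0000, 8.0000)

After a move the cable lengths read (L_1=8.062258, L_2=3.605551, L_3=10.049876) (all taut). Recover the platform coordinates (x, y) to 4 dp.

each cable: (A_i−P)·(A_i−P) = L_i²; let k_i = ‖A_i‖²−L_i²
k_1 = 36.0000+0.0000−65.0000 = -29.0000
row 1: 12.0000x − 8.0000y = -32.0000  (k_2=3.0000)
row 2: -12.0000x − 16.0000y = -136.0000  (k_3=107.0000)
Cramer on rows 1–2 → x = 2.0000, y = 7.0000

(2.0000, 7.0000)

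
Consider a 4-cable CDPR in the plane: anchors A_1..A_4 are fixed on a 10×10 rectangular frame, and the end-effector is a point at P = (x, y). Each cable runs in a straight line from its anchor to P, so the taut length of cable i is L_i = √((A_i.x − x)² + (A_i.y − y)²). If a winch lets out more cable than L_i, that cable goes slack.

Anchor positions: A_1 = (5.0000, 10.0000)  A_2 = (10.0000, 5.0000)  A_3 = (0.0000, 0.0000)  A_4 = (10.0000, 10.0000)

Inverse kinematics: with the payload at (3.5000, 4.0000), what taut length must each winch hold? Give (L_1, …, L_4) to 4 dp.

(6.1847, 6.5765, 5.3151, 8.8459)

L_1: Δ = A_1−P = (1.5000, 6.0000) → ‖Δ‖ = √38.2500 = 6.1847
L_2: Δ = A_2−P = (6.5000, 1.0000) → ‖Δ‖ = √43.2500 = 6.5765
L_3: Δ = A_3−P = (-3.5000, -4.0000) → ‖Δ‖ = √28.2500 = 5.3151
L_4: Δ = A_4−P = (6.5000, 6.0000) → ‖Δ‖ = √78.2500 = 8.8459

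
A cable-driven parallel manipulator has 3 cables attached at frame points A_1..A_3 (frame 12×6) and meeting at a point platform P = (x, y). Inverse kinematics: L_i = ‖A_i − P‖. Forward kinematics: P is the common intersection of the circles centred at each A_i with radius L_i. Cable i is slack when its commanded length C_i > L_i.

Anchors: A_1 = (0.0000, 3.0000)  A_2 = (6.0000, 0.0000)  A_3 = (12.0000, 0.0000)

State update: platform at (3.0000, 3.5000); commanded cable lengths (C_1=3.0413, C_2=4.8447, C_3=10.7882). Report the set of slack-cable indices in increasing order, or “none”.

2, 3

cable 1: √((-3.0000)²+(-0.5000)²)=3.0414, C_1=3.0413: taut
cable 2: √((3.0000)²+(-3.5000)²)=4.6098, C_2=4.8447: slack
cable 3: √((9.0000)²+(-3.5000)²)=9.6566, C_3=10.7882: slack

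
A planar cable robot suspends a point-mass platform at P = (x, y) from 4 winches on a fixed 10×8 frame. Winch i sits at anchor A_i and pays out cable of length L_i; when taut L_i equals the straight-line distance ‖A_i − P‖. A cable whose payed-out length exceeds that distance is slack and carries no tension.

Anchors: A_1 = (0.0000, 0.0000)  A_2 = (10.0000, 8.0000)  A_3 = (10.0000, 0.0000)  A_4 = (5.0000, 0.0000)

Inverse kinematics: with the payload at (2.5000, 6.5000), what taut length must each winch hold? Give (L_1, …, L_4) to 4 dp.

L_1: Δ = A_1−P = (-2.5000, -6.5000) → ‖Δ‖ = √48.5000 = 6.9642
L_2: Δ = A_2−P = (7.5000, 1.5000) → ‖Δ‖ = √58.5000 = 7.6485
L_3: Δ = A_3−P = (7.5000, -6.5000) → ‖Δ‖ = √98.5000 = 9.9247
L_4: Δ = A_4−P = (2.5000, -6.5000) → ‖Δ‖ = √48.5000 = 6.9642

(6.9642, 7.6485, 9.9247, 6.9642)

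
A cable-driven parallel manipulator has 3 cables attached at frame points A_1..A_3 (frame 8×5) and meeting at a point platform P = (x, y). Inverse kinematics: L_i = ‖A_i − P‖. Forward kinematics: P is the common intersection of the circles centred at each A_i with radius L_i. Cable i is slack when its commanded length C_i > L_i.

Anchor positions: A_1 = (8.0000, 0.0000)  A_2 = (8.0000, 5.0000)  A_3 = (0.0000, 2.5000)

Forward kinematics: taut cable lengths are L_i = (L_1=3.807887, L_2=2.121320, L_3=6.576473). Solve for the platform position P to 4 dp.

(6.5000, 3.5000)

expand ‖A_i−P‖²=L_i² and subtract eq 1 (q_i ≔ ‖A_i‖²−L_i²)
q_1 = 64.0000+0.0000−14.5000 = 49.5000
eq1−eq2 → [0.0000  -10.0000]·P = -35.0000
eq1−eq3 → [16.0000  -5.0000]·P = 86.5000
2×2 solve → P = (6.5000, 3.5000)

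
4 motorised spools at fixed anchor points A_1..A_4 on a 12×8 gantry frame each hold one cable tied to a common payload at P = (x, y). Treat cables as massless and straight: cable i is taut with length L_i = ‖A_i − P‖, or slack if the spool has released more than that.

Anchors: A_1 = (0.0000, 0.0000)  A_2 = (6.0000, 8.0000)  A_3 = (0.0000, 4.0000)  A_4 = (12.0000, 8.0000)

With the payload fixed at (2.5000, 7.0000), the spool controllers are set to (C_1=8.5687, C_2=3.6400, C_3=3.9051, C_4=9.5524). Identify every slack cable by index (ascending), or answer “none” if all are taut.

1

cable 1: √((-2.5000)²+(-7.0000)²)=7.4330, C_1=8.5687: slack
cable 2: √((3.5000)²+(1.0000)²)=3.6401, C_2=3.6400: taut
cable 3: √((-2.5000)²+(-3.0000)²)=3.9051, C_3=3.9051: taut
cable 4: √((9.5000)²+(1.0000)²)=9.5525, C_4=9.5524: taut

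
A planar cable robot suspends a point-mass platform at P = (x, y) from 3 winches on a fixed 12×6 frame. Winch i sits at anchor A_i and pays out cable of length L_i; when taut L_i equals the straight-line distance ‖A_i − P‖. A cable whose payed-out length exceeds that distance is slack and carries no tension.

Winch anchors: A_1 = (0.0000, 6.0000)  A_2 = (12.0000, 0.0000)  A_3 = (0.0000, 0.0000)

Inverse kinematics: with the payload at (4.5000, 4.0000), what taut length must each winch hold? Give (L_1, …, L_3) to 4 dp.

L_1 = √((0.0000−4.5000)² + (6.0000−4.0000)²) = 4.9244
L_2 = √((12.0000−4.5000)² + (0.0000−4.0000)²) = 8.5000
L_3 = √((0.0000−4.5000)² + (0.0000−4.0000)²) = 6.0208

(4.9244, 8.5000, 6.0208)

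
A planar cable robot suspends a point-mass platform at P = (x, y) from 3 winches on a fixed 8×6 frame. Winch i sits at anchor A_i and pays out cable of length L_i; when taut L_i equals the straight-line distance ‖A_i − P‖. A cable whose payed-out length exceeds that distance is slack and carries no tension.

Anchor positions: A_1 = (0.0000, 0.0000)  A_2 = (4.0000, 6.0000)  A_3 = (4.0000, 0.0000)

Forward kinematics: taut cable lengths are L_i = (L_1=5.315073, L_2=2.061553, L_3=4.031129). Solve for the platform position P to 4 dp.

expand ‖A_i−P‖²=L_i² and subtract eq 1 (q_i ≔ ‖A_i‖²−L_i²)
q_1 = 0.0000+0.0000−28.2500 = -28.2500
eq1−eq2 → [-8.0000  -12.0000]·P = -76.0000
eq1−eq3 → [-8.0000  0.0000]·P = -28.0000
2×2 solve → P = (3.5000, 4.0000)

(3.5000, 4.0000)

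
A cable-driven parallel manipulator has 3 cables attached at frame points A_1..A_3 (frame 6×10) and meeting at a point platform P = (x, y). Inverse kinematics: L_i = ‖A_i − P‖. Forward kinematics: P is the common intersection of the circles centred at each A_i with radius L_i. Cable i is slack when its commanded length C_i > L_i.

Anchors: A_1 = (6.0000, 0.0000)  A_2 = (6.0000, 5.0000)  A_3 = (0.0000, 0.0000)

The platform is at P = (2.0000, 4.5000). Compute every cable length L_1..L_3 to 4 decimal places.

L_1: Δ = A_1−P = (4.0000, -4.5000) → ‖Δ‖ = √36.2500 = 6.0208
L_2: Δ = A_2−P = (4.0000, 0.5000) → ‖Δ‖ = √16.2500 = 4.0311
L_3: Δ = A_3−P = (-2.0000, -4.5000) → ‖Δ‖ = √24.2500 = 4.9244

(6.0208, 4.0311, 4.9244)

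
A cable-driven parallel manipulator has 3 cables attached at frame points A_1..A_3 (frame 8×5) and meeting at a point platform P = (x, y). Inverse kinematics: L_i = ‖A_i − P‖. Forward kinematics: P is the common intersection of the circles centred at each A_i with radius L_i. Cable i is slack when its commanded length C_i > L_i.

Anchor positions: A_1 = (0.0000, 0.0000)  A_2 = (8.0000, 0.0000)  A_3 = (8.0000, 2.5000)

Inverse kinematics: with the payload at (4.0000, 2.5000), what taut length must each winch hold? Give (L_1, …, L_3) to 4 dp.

(4.7170, 4.7170, 4.0000)

L_1 = √((0.0000−4.0000)² + (0.0000−2.5000)²) = 4.7170
L_2 = √((8.0000−4.0000)² + (0.0000−2.5000)²) = 4.7170
L_3 = √((8.0000−4.0000)² + (2.5000−2.5000)²) = 4.0000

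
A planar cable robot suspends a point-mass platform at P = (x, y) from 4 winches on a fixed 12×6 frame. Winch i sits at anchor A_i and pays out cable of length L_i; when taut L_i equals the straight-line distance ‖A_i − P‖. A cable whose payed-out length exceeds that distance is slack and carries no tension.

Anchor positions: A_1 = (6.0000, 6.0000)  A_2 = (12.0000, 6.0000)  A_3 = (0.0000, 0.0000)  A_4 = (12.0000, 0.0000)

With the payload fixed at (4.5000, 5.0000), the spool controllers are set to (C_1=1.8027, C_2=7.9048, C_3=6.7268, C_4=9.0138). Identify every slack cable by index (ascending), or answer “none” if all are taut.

2

i=1: geometric 1.8028 vs commanded 1.8027 ⇒ taut
i=2: geometric 7.5664 vs commanded 7.9048 ⇒ slack
i=3: geometric 6.7268 vs commanded 6.7268 ⇒ taut
i=4: geometric 9.0139 vs commanded 9.0138 ⇒ taut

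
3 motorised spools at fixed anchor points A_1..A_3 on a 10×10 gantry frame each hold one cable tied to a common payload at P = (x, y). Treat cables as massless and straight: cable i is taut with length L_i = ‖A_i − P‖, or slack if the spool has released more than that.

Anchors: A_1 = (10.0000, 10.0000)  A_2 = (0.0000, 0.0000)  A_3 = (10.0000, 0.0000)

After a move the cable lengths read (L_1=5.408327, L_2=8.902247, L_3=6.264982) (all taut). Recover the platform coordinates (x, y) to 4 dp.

(7.0000, 5.5000)

expand ‖A_i−P‖²=L_i² and subtract eq 1 (c_i ≔ ‖A_i‖²−L_i²)
c_1 = 100.0000+100.0000−29.2500 = 170.7500
eq1−eq2 → [20.0000  20.0000]·P = 250.0000
eq1−eq3 → [0.0000  20.0000]·P = 110.0000
2×2 solve → P = (7.0000, 5.5000)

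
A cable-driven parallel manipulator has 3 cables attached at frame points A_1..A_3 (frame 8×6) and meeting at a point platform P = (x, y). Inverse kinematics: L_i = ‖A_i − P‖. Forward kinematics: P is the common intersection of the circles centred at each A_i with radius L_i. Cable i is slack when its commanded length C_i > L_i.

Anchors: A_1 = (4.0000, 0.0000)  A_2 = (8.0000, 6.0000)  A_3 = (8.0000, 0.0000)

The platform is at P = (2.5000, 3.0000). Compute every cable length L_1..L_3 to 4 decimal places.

cable 1: Δx=1.5000, Δy=-3.0000; L_1 = √(Δx²+Δy²) = 3.3541
cable 2: Δx=5.5000, Δy=3.0000; L_2 = √(Δx²+Δy²) = 6.2650
cable 3: Δx=5.5000, Δy=-3.0000; L_3 = √(Δx²+Δy²) = 6.2650

(3.3541, 6.2650, 6.2650)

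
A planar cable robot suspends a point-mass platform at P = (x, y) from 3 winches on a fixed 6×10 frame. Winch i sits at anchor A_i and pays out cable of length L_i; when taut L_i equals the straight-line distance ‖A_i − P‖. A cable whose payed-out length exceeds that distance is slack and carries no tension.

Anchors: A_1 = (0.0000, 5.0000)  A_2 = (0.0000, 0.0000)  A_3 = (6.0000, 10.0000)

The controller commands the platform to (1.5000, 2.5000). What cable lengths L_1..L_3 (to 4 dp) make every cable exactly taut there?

L_1: Δ = A_1−P = (-1.5000, 2.5000) → ‖Δ‖ = √8.5000 = 2.9155
L_2: Δ = A_2−P = (-1.5000, -2.5000) → ‖Δ‖ = √8.5000 = 2.9155
L_3: Δ = A_3−P = (4.5000, 7.5000) → ‖Δ‖ = √76.5000 = 8.7464

(2.9155, 2.9155, 8.7464)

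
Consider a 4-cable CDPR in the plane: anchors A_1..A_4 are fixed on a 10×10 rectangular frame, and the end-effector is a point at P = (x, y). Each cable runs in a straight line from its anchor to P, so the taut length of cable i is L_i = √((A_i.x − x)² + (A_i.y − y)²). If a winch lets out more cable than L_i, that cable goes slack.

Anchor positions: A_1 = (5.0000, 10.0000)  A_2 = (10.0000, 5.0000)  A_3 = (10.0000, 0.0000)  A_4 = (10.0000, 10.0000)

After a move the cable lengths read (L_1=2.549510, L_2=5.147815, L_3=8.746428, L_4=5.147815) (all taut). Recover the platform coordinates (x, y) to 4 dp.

each cable: (A_i−P)·(A_i−P) = L_i²; let q_i = ‖A_i‖²−L_i²
q_1 = 25.0000+100.0000−6.5000 = 118.5000
row 1: -10.0000x + 10.0000y = 20.0000  (q_2=98.5000)
row 2: -10.0000x + 20.0000y = 95.0000  (q_3=23.5000)
row 3: -10.0000x + 0.0000y = -55.0000  (q_4=173.5000)
Cramer on rows 1–2 → x = 5.5000, y = 7.5000
check cable 4: ‖A_4−P‖² = 26.5000 ≈ L_4² = 26.5000 ✓

(5.5000, 7.5000)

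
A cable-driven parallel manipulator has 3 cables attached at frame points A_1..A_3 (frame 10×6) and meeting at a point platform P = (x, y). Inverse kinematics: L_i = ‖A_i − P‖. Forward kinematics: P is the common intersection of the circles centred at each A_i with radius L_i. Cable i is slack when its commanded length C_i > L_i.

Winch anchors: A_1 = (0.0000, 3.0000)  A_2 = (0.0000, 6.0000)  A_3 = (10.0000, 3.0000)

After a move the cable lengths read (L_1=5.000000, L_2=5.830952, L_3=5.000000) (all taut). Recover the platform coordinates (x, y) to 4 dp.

circle eqns → linear via eq_j − eq_1; set q_j = A_j·A_j − L_j²
q_1 = 0.0000+9.0000−25.0000 = -16.0000
0.0000·x − 6.0000·y = q_1−q_2 = -18.0000
-20.0000·x + 0.0000·y = q_1−q_3 = -100.0000
solve first two rows → x=5.0000, y=3.0000

(5.0000, 3.0000)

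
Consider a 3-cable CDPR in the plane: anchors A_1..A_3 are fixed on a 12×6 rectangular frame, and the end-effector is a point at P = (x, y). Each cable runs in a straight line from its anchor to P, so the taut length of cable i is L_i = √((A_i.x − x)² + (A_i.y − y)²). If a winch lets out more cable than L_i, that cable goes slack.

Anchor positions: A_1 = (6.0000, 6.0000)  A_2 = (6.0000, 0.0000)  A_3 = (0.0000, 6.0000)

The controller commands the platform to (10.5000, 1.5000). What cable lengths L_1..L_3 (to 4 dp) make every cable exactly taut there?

L_1: Δ = A_1−P = (-4.5000, 4.5000) → ‖Δ‖ = √40.5000 = 6.3640
L_2: Δ = A_2−P = (-4.5000, -1.5000) → ‖Δ‖ = √22.5000 = 4.7434
L_3: Δ = A_3−P = (-10.5000, 4.5000) → ‖Δ‖ = √130.5000 = 11.4237

(6.3640, 4.7434, 11.4237)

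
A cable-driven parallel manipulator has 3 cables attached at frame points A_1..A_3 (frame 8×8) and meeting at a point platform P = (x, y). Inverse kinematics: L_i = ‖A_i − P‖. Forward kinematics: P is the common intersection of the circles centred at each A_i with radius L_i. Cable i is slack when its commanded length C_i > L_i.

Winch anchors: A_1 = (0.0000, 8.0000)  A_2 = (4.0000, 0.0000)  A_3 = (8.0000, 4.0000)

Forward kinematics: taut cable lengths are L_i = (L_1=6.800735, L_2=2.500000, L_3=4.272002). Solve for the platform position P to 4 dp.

(4.0000, 2.5000)

each cable: (A_i−P)·(A_i−P) = L_i²; let k_i = ‖A_i‖²−L_i²
k_1 = 0.0000+64.0000−46.2500 = 17.7500
row 1: -8.0000x + 16.0000y = 8.0000  (k_2=9.7500)
row 2: -16.0000x + 8.0000y = -44.0000  (k_3=61.7500)
Cramer on rows 1–2 → x = 4.0000, y = 2.5000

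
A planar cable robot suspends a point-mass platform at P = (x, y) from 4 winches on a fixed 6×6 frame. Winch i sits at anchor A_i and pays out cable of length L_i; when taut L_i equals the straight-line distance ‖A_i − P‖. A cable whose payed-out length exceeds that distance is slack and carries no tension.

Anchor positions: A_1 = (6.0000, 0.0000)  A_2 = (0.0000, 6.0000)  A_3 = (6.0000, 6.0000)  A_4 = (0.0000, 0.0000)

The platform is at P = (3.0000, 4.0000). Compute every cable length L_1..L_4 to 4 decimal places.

(5.0000, 3.6056, 3.6056, 5.0000)

L_1: Δ = A_1−P = (3.0000, -4.0000) → ‖Δ‖ = √25.0000 = 5.0000
L_2: Δ = A_2−P = (-3.0000, 2.0000) → ‖Δ‖ = √13.0000 = 3.6056
L_3: Δ = A_3−P = (3.0000, 2.0000) → ‖Δ‖ = √13.0000 = 3.6056
L_4: Δ = A_4−P = (-3.0000, -4.0000) → ‖Δ‖ = √25.0000 = 5.0000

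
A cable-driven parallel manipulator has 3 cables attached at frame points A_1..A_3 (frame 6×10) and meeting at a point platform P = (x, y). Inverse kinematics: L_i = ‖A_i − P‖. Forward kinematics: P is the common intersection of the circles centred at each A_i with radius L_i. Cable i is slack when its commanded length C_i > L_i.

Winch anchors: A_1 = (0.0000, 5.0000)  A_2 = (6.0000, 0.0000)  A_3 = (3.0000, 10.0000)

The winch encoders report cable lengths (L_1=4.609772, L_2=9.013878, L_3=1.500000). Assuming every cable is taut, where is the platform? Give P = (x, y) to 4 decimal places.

(3.0000, 8.5000)

each cable: (A_i−P)·(A_i−P) = L_i²; let q_i = ‖A_i‖²−L_i²
q_1 = 0.0000+25.0000−21.2500 = 3.7500
row 1: -12.0000x + 10.0000y = 49.0000  (q_2=-45.2500)
row 2: -6.0000x − 10.0000y = -103.0000  (q_3=106.7500)
Cramer on rows 1–2 → x = 3.0000, y = 8.5000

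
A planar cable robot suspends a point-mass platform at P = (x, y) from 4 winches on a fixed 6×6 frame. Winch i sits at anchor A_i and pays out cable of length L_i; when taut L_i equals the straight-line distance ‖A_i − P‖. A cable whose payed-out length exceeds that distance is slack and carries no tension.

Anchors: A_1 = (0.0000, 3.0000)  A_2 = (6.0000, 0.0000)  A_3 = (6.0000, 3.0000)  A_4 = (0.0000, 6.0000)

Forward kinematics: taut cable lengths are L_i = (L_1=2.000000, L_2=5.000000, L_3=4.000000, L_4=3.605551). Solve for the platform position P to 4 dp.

(2.0000, 3.0000)

each cable: (A_i−P)·(A_i−P) = L_i²; let k_i = ‖A_i‖²−L_i²
k_1 = 0.0000+9.0000−4.0000 = 5.0000
row 1: -12.0000x + 6.0000y = -6.0000  (k_2=11.0000)
row 2: -12.0000x + 0.0000y = -24.0000  (k_3=29.0000)
row 3: 0.0000x − 6.0000y = -18.0000  (k_4=23.0000)
Cramer on rows 1–2 → x = 2.0000, y = 3.0000
check cable 4: ‖A_4−P‖² = 13.0000 ≈ L_4² = 13.0000 ✓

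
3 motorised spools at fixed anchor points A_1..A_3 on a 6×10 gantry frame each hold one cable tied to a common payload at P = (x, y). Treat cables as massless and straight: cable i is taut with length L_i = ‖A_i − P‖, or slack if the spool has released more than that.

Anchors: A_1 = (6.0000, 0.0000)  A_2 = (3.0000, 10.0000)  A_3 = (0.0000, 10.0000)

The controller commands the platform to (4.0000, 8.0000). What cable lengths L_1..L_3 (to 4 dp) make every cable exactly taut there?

(8.2462, 2.2361, 4.4721)

cable 1: Δx=2.0000, Δy=-8.0000; L_1 = √(Δx²+Δy²) = 8.2462
cable 2: Δx=-1.0000, Δy=2.0000; L_2 = √(Δx²+Δy²) = 2.2361
cable 3: Δx=-4.0000, Δy=2.0000; L_3 = √(Δx²+Δy²) = 4.4721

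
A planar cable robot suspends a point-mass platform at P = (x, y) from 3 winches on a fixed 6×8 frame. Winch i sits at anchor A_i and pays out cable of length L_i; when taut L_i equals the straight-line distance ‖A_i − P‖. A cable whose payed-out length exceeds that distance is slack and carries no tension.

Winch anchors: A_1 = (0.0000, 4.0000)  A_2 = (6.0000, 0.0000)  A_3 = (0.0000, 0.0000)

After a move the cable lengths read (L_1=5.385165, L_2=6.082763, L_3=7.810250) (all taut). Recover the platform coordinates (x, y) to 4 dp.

expand ‖A_i−P‖²=L_i² and subtract eq 1 (c_i ≔ ‖A_i‖²−L_i²)
c_1 = 0.0000+16.0000−29.0000 = -13.0000
eq1−eq2 → [-12.0000  8.0000]·P = -12.0000
eq1−eq3 → [0.0000  8.0000]·P = 48.0000
2×2 solve → P = (5.0000, 6.0000)

(5.0000, 6.0000)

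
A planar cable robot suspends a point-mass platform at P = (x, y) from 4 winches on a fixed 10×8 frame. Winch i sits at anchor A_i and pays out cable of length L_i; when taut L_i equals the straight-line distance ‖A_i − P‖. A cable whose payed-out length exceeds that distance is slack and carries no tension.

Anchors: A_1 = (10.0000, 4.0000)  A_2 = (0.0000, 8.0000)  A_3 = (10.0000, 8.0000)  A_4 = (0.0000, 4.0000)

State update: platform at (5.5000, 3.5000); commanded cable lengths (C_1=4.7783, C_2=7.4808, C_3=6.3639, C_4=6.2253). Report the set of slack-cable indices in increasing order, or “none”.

cable 1: √((4.5000)²+(0.5000)²)=4.5277, C_1=4.7783: slack
cable 2: √((-5.5000)²+(4.5000)²)=7.1063, C_2=7.4808: slack
cable 3: √((4.5000)²+(4.5000)²)=6.3640, C_3=6.3639: taut
cable 4: √((-5.5000)²+(0.5000)²)=5.5227, C_4=6.2253: slack

1, 2, 4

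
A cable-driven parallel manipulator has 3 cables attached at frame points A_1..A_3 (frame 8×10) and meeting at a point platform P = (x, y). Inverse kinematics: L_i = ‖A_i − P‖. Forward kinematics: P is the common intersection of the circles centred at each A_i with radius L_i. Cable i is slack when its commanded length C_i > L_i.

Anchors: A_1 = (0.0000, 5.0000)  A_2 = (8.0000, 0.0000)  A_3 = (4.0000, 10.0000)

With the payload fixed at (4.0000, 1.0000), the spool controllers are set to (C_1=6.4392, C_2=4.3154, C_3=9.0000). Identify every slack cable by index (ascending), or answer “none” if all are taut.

1, 2

cable 1: √((-4.0000)²+(4.0000)²)=5.6569, C_1=6.4392: slack
cable 2: √((4.0000)²+(-1.0000)²)=4.1231, C_2=4.3154: slack
cable 3: √((0.0000)²+(9.0000)²)=9.0000, C_3=9.0000: taut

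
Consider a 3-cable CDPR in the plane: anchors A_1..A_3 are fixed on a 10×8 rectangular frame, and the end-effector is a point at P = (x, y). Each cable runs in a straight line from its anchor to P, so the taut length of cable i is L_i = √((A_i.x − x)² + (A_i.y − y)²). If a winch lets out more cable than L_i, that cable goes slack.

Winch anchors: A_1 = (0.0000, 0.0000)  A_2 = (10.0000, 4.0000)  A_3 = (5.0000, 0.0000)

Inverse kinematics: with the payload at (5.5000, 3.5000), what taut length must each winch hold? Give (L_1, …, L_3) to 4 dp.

(6.5192, 4.5277, 3.5355)

cable 1: Δx=-5.5000, Δy=-3.5000; L_1 = √(Δx²+Δy²) = 6.5192
cable 2: Δx=4.5000, Δy=0.5000; L_2 = √(Δx²+Δy²) = 4.5277
cable 3: Δx=-0.5000, Δy=-3.5000; L_3 = √(Δx²+Δy²) = 3.5355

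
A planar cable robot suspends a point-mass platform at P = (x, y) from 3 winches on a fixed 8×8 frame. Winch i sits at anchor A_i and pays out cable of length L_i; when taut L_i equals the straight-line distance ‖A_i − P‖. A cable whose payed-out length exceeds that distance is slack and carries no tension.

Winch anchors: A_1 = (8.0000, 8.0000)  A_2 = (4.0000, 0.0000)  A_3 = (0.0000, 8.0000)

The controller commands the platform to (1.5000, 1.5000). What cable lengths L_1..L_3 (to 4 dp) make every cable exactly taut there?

L_1: Δ = A_1−P = (6.5000, 6.5000) → ‖Δ‖ = √84.5000 = 9.1924
L_2: Δ = A_2−P = (2.5000, -1.5000) → ‖Δ‖ = √8.5000 = 2.9155
L_3: Δ = A_3−P = (-1.5000, 6.5000) → ‖Δ‖ = √44.5000 = 6.6708

(9.1924, 2.9155, 6.6708)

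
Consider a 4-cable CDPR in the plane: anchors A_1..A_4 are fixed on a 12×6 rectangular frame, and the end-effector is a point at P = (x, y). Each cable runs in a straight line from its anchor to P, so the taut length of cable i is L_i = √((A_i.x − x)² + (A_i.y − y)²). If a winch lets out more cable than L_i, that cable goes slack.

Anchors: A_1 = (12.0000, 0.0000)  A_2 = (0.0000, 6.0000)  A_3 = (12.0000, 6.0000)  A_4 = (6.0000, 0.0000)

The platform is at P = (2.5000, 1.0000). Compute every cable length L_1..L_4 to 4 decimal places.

L_1 = √((12.0000−2.5000)² + (0.0000−1.0000)²) = 9.5525
L_2 = √((0.0000−2.5000)² + (6.0000−1.0000)²) = 5.5902
L_3 = √((12.0000−2.5000)² + (6.0000−1.0000)²) = 10.7355
L_4 = √((6.0000−2.5000)² + (0.0000−1.0000)²) = 3.6401

(9.5525, 5.5902, 10.7355, 3.6401)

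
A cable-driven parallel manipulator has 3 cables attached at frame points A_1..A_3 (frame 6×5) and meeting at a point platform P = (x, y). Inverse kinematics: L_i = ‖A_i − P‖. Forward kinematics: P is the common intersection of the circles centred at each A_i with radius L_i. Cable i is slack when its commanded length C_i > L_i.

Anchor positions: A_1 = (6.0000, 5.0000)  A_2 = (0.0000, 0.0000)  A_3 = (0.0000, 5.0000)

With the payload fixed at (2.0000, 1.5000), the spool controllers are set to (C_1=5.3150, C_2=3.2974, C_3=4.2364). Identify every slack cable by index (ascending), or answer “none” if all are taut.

cable 1: L_1 = ‖A_1−P‖ = 5.3151;  C_1 = 5.3150 → taut
cable 2: L_2 = ‖A_2−P‖ = 2.5000;  C_2 = 3.2974 → slack
cable 3: L_3 = ‖A_3−P‖ = 4.0311;  C_3 = 4.2364 → slack

2, 3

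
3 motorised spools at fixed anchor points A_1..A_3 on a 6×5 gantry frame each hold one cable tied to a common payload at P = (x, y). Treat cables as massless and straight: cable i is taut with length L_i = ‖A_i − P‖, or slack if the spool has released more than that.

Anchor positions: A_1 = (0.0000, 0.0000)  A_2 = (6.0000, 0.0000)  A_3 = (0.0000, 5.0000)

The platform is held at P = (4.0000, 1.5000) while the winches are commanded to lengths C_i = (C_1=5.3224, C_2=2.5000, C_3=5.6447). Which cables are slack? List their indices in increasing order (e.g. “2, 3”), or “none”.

cable 1: L_1 = ‖A_1−P‖ = 4.2720;  C_1 = 5.3224 → slack
cable 2: L_2 = ‖A_2−P‖ = 2.5000;  C_2 = 2.5000 → taut
cable 3: L_3 = ‖A_3−P‖ = 5.3151;  C_3 = 5.6447 → slack

1, 3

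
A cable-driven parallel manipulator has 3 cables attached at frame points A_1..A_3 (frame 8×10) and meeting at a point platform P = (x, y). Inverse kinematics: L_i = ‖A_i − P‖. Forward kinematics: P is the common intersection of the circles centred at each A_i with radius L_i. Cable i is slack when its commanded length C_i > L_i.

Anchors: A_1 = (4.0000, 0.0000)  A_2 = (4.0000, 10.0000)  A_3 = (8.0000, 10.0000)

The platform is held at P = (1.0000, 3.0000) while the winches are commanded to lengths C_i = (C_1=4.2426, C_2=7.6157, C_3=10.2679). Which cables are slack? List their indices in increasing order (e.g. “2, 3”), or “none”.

3

i=1: geometric 4.2426 vs commanded 4.2426 ⇒ taut
i=2: geometric 7.6158 vs commanded 7.6157 ⇒ taut
i=3: geometric 9.8995 vs commanded 10.2679 ⇒ slack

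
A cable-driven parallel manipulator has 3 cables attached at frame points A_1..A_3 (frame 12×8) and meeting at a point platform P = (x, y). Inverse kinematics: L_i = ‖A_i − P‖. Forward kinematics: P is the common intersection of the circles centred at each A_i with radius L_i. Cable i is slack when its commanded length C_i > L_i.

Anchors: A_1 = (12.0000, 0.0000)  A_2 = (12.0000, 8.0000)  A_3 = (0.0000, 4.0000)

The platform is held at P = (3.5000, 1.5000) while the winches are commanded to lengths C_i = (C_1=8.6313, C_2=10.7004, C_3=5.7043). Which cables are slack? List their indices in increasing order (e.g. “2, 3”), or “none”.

cable 1: √((8.5000)²+(-1.5000)²)=8.6313, C_1=8.6313: taut
cable 2: √((8.5000)²+(6.5000)²)=10.7005, C_2=10.7004: taut
cable 3: √((-3.5000)²+(2.5000)²)=4.3012, C_3=5.7043: slack

3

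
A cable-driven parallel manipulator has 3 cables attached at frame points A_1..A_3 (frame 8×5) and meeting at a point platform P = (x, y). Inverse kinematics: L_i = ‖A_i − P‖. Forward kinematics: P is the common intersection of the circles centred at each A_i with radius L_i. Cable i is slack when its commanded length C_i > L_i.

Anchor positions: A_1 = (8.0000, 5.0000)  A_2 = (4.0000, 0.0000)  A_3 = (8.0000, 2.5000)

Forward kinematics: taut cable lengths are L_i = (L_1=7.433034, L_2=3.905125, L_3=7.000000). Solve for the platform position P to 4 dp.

expand ‖A_i−P‖²=L_i² and subtract eq 1 (k_i ≔ ‖A_i‖²−L_i²)
k_1 = 64.0000+25.0000−55.2500 = 33.7500
eq1−eq2 → [8.0000  10.0000]·P = 33.0000
eq1−eq3 → [0.0000  5.0000]·P = 12.5000
2×2 solve → P = (1.0000, 2.5000)

(1.0000, 2.5000)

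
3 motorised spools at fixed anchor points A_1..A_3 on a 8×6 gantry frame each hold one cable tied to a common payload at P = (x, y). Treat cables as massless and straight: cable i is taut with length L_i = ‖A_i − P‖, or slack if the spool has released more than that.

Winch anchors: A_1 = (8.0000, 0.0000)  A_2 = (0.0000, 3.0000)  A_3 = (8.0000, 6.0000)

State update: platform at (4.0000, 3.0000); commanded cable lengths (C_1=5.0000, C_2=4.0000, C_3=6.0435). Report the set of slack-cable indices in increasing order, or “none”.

cable 1: √((4.0000)²+(-3.0000)²)=5.0000, C_1=5.0000: taut
cable 2: √((-4.0000)²+(0.0000)²)=4.0000, C_2=4.0000: taut
cable 3: √((4.0000)²+(3.0000)²)=5.0000, C_3=6.0435: slack

3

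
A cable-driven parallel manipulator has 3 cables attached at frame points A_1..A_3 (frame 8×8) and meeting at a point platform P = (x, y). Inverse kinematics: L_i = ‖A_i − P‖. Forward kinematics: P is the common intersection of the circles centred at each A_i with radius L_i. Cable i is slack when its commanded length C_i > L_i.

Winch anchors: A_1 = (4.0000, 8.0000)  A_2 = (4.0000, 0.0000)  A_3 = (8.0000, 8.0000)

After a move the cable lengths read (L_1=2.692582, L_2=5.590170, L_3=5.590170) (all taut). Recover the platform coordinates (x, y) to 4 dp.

(3.0000, 5.5000)

each cable: (A_i−P)·(A_i−P) = L_i²; let c_i = ‖A_i‖²−L_i²
c_1 = 16.0000+64.0000−7.2500 = 72.7500
row 1: 0.0000x + 16.0000y = 88.0000  (c_2=-15.2500)
row 2: -8.0000x + 0.0000y = -24.0000  (c_3=96.7500)
Cramer on rows 1–2 → x = 3.0000, y = 5.5000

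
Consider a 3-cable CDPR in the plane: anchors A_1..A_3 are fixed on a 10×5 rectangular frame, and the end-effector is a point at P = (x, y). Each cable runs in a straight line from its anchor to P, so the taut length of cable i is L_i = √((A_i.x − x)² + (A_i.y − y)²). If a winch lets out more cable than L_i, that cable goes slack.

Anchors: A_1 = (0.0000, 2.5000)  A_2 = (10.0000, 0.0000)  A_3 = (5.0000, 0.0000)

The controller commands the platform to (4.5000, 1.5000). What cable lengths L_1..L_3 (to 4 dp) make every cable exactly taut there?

(4.6098, 5.7009, 1.5811)

L_1 = √((0.0000−4.5000)² + (2.5000−1.5000)²) = 4.6098
L_2 = √((10.0000−4.5000)² + (0.0000−1.5000)²) = 5.7009
L_3 = √((5.0000−4.5000)² + (0.0000−1.5000)²) = 1.5811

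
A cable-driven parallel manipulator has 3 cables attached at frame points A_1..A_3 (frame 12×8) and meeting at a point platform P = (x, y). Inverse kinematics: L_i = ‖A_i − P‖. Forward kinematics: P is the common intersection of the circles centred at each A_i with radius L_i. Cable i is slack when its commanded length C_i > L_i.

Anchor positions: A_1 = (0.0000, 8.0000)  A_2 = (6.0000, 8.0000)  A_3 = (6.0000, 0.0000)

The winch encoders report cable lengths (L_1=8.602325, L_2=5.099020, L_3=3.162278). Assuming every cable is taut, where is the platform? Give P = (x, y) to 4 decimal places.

circle eqns → linear via eq_j − eq_1; set q_j = A_j·A_j − L_j²
q_1 = 0.0000+64.0000−74.0000 = -10.0000
-12.0000·x + 0.0000·y = q_1−q_2 = -84.0000
-12.0000·x + 16.0000·y = q_1−q_3 = -36.0000
solve first two rows → x=7.0000, y=3.0000

(7.0000, 3.0000)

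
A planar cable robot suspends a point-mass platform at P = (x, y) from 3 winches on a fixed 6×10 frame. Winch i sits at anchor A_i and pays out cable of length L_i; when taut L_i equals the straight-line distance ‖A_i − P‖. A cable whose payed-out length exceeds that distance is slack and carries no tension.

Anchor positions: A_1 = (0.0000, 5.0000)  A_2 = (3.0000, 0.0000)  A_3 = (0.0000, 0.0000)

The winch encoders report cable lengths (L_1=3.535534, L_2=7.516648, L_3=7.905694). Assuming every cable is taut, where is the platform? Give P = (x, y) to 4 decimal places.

(2.5000, 7.5000)

expand ‖A_i−P‖²=L_i² and subtract eq 1 (q_i ≔ ‖A_i‖²−L_i²)
q_1 = 0.0000+25.0000−12.5000 = 12.5000
eq1−eq2 → [-6.0000  10.0000]·P = 60.0000
eq1−eq3 → [0.0000  10.0000]·P = 75.0000
2×2 solve → P = (2.5000, 7.5000)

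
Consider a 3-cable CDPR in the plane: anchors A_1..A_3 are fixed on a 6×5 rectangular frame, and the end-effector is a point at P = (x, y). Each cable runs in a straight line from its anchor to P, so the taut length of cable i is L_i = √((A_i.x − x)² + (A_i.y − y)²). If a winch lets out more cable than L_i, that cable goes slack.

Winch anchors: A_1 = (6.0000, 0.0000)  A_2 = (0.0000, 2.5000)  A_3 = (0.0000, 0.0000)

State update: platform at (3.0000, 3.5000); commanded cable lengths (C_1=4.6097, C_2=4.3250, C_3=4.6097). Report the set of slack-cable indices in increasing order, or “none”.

cable 1: √((3.0000)²+(-3.5000)²)=4.6098, C_1=4.6097: taut
cable 2: √((-3.0000)²+(-1.0000)²)=3.1623, C_2=4.3250: slack
cable 3: √((-3.0000)²+(-3.5000)²)=4.6098, C_3=4.6097: taut

2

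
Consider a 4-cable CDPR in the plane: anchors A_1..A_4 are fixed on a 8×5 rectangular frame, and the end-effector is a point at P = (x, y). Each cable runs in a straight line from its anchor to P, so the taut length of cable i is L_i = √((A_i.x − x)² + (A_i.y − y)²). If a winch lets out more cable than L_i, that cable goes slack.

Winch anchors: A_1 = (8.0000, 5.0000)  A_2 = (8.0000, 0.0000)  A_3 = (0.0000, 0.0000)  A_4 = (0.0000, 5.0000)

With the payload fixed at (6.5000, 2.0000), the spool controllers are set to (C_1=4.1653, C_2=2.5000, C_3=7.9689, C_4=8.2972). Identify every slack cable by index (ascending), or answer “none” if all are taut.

1, 3, 4

cable 1: √((1.5000)²+(3.0000)²)=3.3541, C_1=4.1653: slack
cable 2: √((1.5000)²+(-2.0000)²)=2.5000, C_2=2.5000: taut
cable 3: √((-6.5000)²+(-2.0000)²)=6.8007, C_3=7.9689: slack
cable 4: √((-6.5000)²+(3.0000)²)=7.1589, C_4=8.2972: slack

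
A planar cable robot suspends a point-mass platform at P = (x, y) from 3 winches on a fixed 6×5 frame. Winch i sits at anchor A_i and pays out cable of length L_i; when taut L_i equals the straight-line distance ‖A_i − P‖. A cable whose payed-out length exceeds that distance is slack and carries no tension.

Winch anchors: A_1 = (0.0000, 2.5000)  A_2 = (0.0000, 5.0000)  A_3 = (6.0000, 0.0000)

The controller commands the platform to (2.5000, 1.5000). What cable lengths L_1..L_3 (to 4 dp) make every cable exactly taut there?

(2.6926, 4.3012, 3.8079)

cable 1: Δx=-2.5000, Δy=1.0000; L_1 = √(Δx²+Δy²) = 2.6926
cable 2: Δx=-2.5000, Δy=3.5000; L_2 = √(Δx²+Δy²) = 4.3012
cable 3: Δx=3.5000, Δy=-1.5000; L_3 = √(Δx²+Δy²) = 3.8079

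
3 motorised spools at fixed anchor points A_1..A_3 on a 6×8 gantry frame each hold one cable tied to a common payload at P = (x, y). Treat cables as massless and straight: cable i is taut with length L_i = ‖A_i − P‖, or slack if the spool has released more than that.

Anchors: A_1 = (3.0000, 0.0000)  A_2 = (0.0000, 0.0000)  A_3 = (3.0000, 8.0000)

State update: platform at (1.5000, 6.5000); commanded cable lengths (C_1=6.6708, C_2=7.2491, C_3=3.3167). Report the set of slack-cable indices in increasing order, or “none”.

2, 3

i=1: geometric 6.6708 vs commanded 6.6708 ⇒ taut
i=2: geometric 6.6708 vs commanded 7.2491 ⇒ slack
i=3: geometric 2.1213 vs commanded 3.3167 ⇒ slack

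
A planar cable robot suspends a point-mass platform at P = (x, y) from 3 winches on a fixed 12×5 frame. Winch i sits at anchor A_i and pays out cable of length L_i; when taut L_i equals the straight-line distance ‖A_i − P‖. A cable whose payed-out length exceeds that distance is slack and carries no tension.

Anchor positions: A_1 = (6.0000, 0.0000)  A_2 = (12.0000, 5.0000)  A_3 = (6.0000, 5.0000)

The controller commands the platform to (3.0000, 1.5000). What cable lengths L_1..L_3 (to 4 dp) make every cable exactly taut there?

(3.3541, 9.6566, 4.6098)

L_1: Δ = A_1−P = (3.0000, -1.5000) → ‖Δ‖ = √11.2500 = 3.3541
L_2: Δ = A_2−P = (9.0000, 3.5000) → ‖Δ‖ = √93.2500 = 9.6566
L_3: Δ = A_3−P = (3.0000, 3.5000) → ‖Δ‖ = √21.2500 = 4.6098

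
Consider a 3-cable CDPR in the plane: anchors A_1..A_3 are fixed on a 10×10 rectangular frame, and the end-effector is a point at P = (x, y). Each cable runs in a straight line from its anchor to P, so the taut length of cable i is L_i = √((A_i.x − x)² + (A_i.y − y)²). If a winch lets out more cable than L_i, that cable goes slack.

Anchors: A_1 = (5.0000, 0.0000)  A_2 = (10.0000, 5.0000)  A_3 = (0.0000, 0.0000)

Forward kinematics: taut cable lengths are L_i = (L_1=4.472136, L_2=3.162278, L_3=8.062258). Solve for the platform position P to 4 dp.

circle eqns → linear via eq_j − eq_1; set k_j = A_j·A_j − L_j²
k_1 = 25.0000+0.0000−20.0000 = 5.0000
-10.0000·x − 10.0000·y = k_1−k_2 = -110.0000
10.0000·x + 0.0000·y = k_1−k_3 = 70.0000
solve first two rows → x=7.0000, y=4.0000

(7.0000, 4.0000)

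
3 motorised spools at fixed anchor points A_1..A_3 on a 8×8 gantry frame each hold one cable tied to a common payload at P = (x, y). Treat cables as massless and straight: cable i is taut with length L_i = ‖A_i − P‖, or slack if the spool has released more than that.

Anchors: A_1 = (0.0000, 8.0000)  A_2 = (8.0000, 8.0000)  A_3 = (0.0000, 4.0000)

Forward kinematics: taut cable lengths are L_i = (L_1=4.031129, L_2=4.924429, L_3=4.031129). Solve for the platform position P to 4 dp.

each cable: (A_i−P)·(A_i−P) = L_i²; let c_i = ‖A_i‖²−L_i²
c_1 = 0.0000+64.0000−16.2500 = 47.7500
row 1: -16.0000x + 0.0000y = -56.0000  (c_2=103.7500)
row 2: 0.0000x + 8.0000y = 48.0000  (c_3=-0.2500)
Cramer on rows 1–2 → x = 3.5000, y = 6.0000

(3.5000, 6.0000)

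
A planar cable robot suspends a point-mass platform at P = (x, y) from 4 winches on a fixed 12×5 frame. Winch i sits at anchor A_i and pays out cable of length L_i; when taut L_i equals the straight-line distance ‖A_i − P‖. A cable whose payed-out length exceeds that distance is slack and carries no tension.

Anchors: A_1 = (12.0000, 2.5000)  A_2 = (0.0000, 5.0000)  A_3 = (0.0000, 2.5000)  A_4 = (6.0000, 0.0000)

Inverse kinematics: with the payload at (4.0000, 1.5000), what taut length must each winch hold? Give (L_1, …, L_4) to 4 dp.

(8.0623, 5.3151, 4.1231, 2.5000)

L_1: Δ = A_1−P = (8.0000, 1.0000) → ‖Δ‖ = √65.0000 = 8.0623
L_2: Δ = A_2−P = (-4.0000, 3.5000) → ‖Δ‖ = √28.2500 = 5.3151
L_3: Δ = A_3−P = (-4.0000, 1.0000) → ‖Δ‖ = √17.0000 = 4.1231
L_4: Δ = A_4−P = (2.0000, -1.5000) → ‖Δ‖ = √6.2500 = 2.5000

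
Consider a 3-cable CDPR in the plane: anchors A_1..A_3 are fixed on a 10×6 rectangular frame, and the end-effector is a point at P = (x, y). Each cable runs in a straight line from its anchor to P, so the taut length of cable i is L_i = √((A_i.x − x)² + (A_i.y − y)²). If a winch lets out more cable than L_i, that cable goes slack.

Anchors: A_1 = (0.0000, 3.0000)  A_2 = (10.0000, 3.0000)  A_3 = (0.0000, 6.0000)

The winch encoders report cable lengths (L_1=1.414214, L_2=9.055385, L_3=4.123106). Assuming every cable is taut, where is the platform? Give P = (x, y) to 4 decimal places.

each cable: (A_i−P)·(A_i−P) = L_i²; let k_i = ‖A_i‖²−L_i²
k_1 = 0.0000+9.0000−2.0000 = 7.0000
row 1: -20.0000x + 0.0000y = -20.0000  (k_2=27.0000)
row 2: 0.0000x − 6.0000y = -12.0000  (k_3=19.0000)
Cramer on rows 1–2 → x = 1.0000, y = 2.0000

(1.0000, 2.0000)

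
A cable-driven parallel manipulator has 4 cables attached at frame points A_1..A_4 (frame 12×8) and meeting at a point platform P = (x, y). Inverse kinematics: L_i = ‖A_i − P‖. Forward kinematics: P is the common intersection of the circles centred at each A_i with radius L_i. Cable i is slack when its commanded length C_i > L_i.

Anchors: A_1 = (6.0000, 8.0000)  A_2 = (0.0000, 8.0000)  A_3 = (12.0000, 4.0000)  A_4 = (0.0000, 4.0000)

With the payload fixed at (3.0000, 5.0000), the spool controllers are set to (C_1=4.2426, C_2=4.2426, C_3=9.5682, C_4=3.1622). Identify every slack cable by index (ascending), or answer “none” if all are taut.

3

i=1: geometric 4.2426 vs commanded 4.2426 ⇒ taut
i=2: geometric 4.2426 vs commanded 4.2426 ⇒ taut
i=3: geometric 9.0554 vs commanded 9.5682 ⇒ slack
i=4: geometric 3.1623 vs commanded 3.1622 ⇒ taut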